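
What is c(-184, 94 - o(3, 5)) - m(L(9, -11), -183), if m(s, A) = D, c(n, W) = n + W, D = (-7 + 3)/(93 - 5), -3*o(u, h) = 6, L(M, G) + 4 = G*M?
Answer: -1935/22 ≈ -87.955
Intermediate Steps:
L(M, G) = -4 + G*M
o(u, h) = -2 (o(u, h) = -⅓*6 = -2)
D = -1/22 (D = -4/88 = -4*1/88 = -1/22 ≈ -0.045455)
c(n, W) = W + n
m(s, A) = -1/22
c(-184, 94 - o(3, 5)) - m(L(9, -11), -183) = ((94 - 1*(-2)) - 184) - 1*(-1/22) = ((94 + 2) - 184) + 1/22 = (96 - 184) + 1/22 = -88 + 1/22 = -1935/22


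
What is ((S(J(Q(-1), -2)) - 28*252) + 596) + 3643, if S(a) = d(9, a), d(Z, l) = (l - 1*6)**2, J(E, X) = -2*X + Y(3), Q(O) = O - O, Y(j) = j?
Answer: -2816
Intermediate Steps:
Q(O) = 0
J(E, X) = 3 - 2*X (J(E, X) = -2*X + 3 = 3 - 2*X)
d(Z, l) = (-6 + l)**2 (d(Z, l) = (l - 6)**2 = (-6 + l)**2)
S(a) = (-6 + a)**2
((S(J(Q(-1), -2)) - 28*252) + 596) + 3643 = (((-6 + (3 - 2*(-2)))**2 - 28*252) + 596) + 3643 = (((-6 + (3 + 4))**2 - 1*7056) + 596) + 3643 = (((-6 + 7)**2 - 7056) + 596) + 3643 = ((1**2 - 7056) + 596) + 3643 = ((1 - 7056) + 596) + 3643 = (-7055 + 596) + 3643 = -6459 + 3643 = -2816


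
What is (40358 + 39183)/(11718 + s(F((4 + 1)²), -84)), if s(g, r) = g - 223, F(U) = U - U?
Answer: 7231/1045 ≈ 6.9196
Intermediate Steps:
F(U) = 0
s(g, r) = -223 + g
(40358 + 39183)/(11718 + s(F((4 + 1)²), -84)) = (40358 + 39183)/(11718 + (-223 + 0)) = 79541/(11718 - 223) = 79541/11495 = 79541*(1/11495) = 7231/1045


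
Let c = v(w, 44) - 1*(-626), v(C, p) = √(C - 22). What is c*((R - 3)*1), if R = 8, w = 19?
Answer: 3130 + 5*I*√3 ≈ 3130.0 + 8.6602*I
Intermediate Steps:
v(C, p) = √(-22 + C)
c = 626 + I*√3 (c = √(-22 + 19) - 1*(-626) = √(-3) + 626 = I*√3 + 626 = 626 + I*√3 ≈ 626.0 + 1.732*I)
c*((R - 3)*1) = (626 + I*√3)*((8 - 3)*1) = (626 + I*√3)*(5*1) = (626 + I*√3)*5 = 3130 + 5*I*√3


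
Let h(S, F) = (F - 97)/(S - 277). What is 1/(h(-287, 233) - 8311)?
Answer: -141/1171885 ≈ -0.00012032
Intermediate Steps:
h(S, F) = (-97 + F)/(-277 + S)
1/(h(-287, 233) - 8311) = 1/((-97 + 233)/(-277 - 287) - 8311) = 1/(136/(-564) - 8311) = 1/(-1/564*136 - 8311) = 1/(-34/141 - 8311) = 1/(-1171885/141) = -141/1171885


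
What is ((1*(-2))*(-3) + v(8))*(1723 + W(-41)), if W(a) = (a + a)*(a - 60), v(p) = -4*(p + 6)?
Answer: -500250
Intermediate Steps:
v(p) = -24 - 4*p (v(p) = -4*(6 + p) = -24 - 4*p)
W(a) = 2*a*(-60 + a) (W(a) = (2*a)*(-60 + a) = 2*a*(-60 + a))
((1*(-2))*(-3) + v(8))*(1723 + W(-41)) = ((1*(-2))*(-3) + (-24 - 4*8))*(1723 + 2*(-41)*(-60 - 41)) = (-2*(-3) + (-24 - 32))*(1723 + 2*(-41)*(-101)) = (6 - 56)*(1723 + 8282) = -50*10005 = -500250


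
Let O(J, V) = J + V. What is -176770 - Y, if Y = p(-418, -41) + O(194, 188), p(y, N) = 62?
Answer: -177214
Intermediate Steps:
Y = 444 (Y = 62 + (194 + 188) = 62 + 382 = 444)
-176770 - Y = -176770 - 1*444 = -176770 - 444 = -177214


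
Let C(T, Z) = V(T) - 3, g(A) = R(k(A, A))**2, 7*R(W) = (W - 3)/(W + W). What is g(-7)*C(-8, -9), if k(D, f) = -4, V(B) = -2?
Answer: -5/64 ≈ -0.078125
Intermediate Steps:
R(W) = (-3 + W)/(14*W) (R(W) = ((W - 3)/(W + W))/7 = ((-3 + W)/((2*W)))/7 = ((-3 + W)*(1/(2*W)))/7 = ((-3 + W)/(2*W))/7 = (-3 + W)/(14*W))
g(A) = 1/64 (g(A) = ((1/14)*(-3 - 4)/(-4))**2 = ((1/14)*(-1/4)*(-7))**2 = (1/8)**2 = 1/64)
C(T, Z) = -5 (C(T, Z) = -2 - 3 = -5)
g(-7)*C(-8, -9) = (1/64)*(-5) = -5/64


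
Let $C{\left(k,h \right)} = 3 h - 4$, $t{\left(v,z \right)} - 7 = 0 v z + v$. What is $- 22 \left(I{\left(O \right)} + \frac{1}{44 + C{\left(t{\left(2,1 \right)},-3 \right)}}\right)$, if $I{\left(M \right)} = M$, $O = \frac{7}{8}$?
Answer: $- \frac{2475}{124} \approx -19.96$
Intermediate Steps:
$t{\left(v,z \right)} = 7 + v$ ($t{\left(v,z \right)} = 7 + \left(0 v z + v\right) = 7 + \left(0 z + v\right) = 7 + \left(0 + v\right) = 7 + v$)
$C{\left(k,h \right)} = -4 + 3 h$
$O = \frac{7}{8}$ ($O = 7 \cdot \frac{1}{8} = \frac{7}{8} \approx 0.875$)
$- 22 \left(I{\left(O \right)} + \frac{1}{44 + C{\left(t{\left(2,1 \right)},-3 \right)}}\right) = - 22 \left(\frac{7}{8} + \frac{1}{44 + \left(-4 + 3 \left(-3\right)\right)}\right) = - 22 \left(\frac{7}{8} + \frac{1}{44 - 13}\right) = - 22 \left(\frac{7}{8} + \frac{1}{31}\right) = \left(-22\right) \frac{225}{248} = - \frac{2475}{124}$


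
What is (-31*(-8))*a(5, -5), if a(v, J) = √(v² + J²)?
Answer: 1240*√2 ≈ 1753.6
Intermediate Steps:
a(v, J) = √(J² + v²)
(-31*(-8))*a(5, -5) = (-31*(-8))*√((-5)² + 5²) = 248*√(25 + 25) = 248*√50 = 248*(5*√2) = 1240*√2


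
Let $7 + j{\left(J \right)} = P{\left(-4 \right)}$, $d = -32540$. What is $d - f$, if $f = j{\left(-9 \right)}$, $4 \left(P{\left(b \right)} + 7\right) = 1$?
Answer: $- \frac{130105}{4} \approx -32526.0$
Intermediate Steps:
$P{\left(b \right)} = - \frac{27}{4}$ ($P{\left(b \right)} = -7 + \frac{1}{4} \cdot 1 = -7 + \frac{1}{4} = - \frac{27}{4}$)
$j{\left(J \right)} = - \frac{55}{4}$ ($j{\left(J \right)} = -7 - \frac{27}{4} = - \frac{55}{4}$)
$f = - \frac{55}{4} \approx -13.75$
$d - f = -32540 - - \frac{55}{4} = -32540 + \frac{55}{4} = - \frac{130105}{4}$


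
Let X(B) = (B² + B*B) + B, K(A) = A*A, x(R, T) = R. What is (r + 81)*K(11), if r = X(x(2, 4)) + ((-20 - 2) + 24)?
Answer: 11253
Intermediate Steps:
K(A) = A²
X(B) = B + 2*B² (X(B) = (B² + B²) + B = 2*B² + B = B + 2*B²)
r = 12 (r = 2*(1 + 2*2) + ((-20 - 2) + 24) = 2*(1 + 4) + (-22 + 24) = 2*5 + 2 = 10 + 2 = 12)
(r + 81)*K(11) = (12 + 81)*11² = 93*121 = 11253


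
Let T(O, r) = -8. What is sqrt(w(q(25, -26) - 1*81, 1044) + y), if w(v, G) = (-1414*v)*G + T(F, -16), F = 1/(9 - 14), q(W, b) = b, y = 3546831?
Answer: sqrt(161501935) ≈ 12708.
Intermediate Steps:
F = -1/5 (F = 1/(-5) = -1/5 ≈ -0.20000)
w(v, G) = -8 - 1414*G*v (w(v, G) = (-1414*v)*G - 8 = -1414*G*v - 8 = -8 - 1414*G*v)
sqrt(w(q(25, -26) - 1*81, 1044) + y) = sqrt((-8 - 1414*1044*(-26 - 1*81)) + 3546831) = sqrt((-8 - 1414*1044*(-26 - 81)) + 3546831) = sqrt((-8 - 1414*1044*(-107)) + 3546831) = sqrt((-8 + 157955112) + 3546831) = sqrt(157955104 + 3546831) = sqrt(161501935)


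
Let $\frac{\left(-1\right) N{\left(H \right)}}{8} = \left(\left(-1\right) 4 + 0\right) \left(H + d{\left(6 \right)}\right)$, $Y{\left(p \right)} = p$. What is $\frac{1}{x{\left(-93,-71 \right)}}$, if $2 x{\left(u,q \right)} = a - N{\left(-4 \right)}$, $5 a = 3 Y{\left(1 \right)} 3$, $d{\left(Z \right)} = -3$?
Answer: $\frac{10}{1129} \approx 0.0088574$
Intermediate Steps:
$N{\left(H \right)} = -96 + 32 H$ ($N{\left(H \right)} = - 8 \left(\left(-1\right) 4 + 0\right) \left(H - 3\right) = - 8 \left(-4 + 0\right) \left(-3 + H\right) = - 8 \left(- 4 \left(-3 + H\right)\right) = - 8 \left(12 - 4 H\right) = -96 + 32 H$)
$a = \frac{9}{5}$ ($a = \frac{3 \cdot 1 \cdot 3}{5} = \frac{3 \cdot 3}{5} = \frac{1}{5} \cdot 9 = \frac{9}{5} \approx 1.8$)
$x{\left(u,q \right)} = \frac{1129}{10}$ ($x{\left(u,q \right)} = \frac{\frac{9}{5} - \left(-96 + 32 \left(-4\right)\right)}{2} = \frac{\frac{9}{5} - \left(-96 - 128\right)}{2} = \frac{\frac{9}{5} - -224}{2} = \frac{\frac{9}{5} + 224}{2} = \frac{1}{2} \cdot \frac{1129}{5} = \frac{1129}{10}$)
$\frac{1}{x{\left(-93,-71 \right)}} = \frac{1}{\frac{1129}{10}} = \frac{10}{1129}$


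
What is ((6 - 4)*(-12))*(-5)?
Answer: 120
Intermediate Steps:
((6 - 4)*(-12))*(-5) = (2*(-12))*(-5) = -24*(-5) = 120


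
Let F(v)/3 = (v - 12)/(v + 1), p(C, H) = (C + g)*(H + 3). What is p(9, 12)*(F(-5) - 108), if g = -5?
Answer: -5715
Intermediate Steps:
p(C, H) = (-5 + C)*(3 + H) (p(C, H) = (C - 5)*(H + 3) = (-5 + C)*(3 + H))
F(v) = 3*(-12 + v)/(1 + v) (F(v) = 3*((v - 12)/(v + 1)) = 3*((-12 + v)/(1 + v)) = 3*(-12 + v)/(1 + v))
p(9, 12)*(F(-5) - 108) = (-15 - 5*12 + 3*9 + 9*12)*(3*(-12 - 5)/(1 - 5) - 108) = (-15 - 60 + 27 + 108)*(3*(-17)/(-4) - 108) = 60*(3*(-¼)*(-17) - 108) = 60*(51/4 - 108) = 60*(-381/4) = -5715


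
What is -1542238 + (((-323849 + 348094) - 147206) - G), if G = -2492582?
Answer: 827383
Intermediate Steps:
-1542238 + (((-323849 + 348094) - 147206) - G) = -1542238 + (((-323849 + 348094) - 147206) - 1*(-2492582)) = -1542238 + ((24245 - 147206) + 2492582) = -1542238 + (-122961 + 2492582) = -1542238 + 2369621 = 827383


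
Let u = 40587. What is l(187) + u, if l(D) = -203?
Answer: 40384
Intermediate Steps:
l(187) + u = -203 + 40587 = 40384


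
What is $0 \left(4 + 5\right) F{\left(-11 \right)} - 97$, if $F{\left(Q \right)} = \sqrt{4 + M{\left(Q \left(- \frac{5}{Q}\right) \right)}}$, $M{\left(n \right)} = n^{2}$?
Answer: $-97$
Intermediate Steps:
$F{\left(Q \right)} = \sqrt{29}$ ($F{\left(Q \right)} = \sqrt{4 + \left(Q \left(- \frac{5}{Q}\right)\right)^{2}} = \sqrt{4 + \left(-5\right)^{2}} = \sqrt{4 + 25} = \sqrt{29}$)
$0 \left(4 + 5\right) F{\left(-11 \right)} - 97 = 0 \left(4 + 5\right) \sqrt{29} - 97 = 0 \cdot 9 \sqrt{29} - 97 = 0 \sqrt{29} - 97 = 0 - 97 = -97$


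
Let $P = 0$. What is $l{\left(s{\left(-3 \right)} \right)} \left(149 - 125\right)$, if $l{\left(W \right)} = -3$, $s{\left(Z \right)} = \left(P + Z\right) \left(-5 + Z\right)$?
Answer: $-72$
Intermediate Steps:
$s{\left(Z \right)} = Z \left(-5 + Z\right)$ ($s{\left(Z \right)} = \left(0 + Z\right) \left(-5 + Z\right) = Z \left(-5 + Z\right)$)
$l{\left(s{\left(-3 \right)} \right)} \left(149 - 125\right) = - 3 \left(149 - 125\right) = \left(-3\right) 24 = -72$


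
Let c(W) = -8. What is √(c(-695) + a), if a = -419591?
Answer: I*√419599 ≈ 647.76*I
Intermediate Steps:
√(c(-695) + a) = √(-8 - 419591) = √(-419599) = I*√419599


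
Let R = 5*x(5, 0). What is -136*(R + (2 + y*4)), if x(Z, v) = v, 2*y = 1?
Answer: -544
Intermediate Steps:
y = 1/2 (y = (1/2)*1 = 1/2 ≈ 0.50000)
R = 0 (R = 5*0 = 0)
-136*(R + (2 + y*4)) = -136*(0 + (2 + (1/2)*4)) = -136*(0 + (2 + 2)) = -136*(0 + 4) = -136*4 = -544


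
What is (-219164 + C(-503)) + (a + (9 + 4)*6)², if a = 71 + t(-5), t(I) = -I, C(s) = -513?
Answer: -195961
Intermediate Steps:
a = 76 (a = 71 - 1*(-5) = 71 + 5 = 76)
(-219164 + C(-503)) + (a + (9 + 4)*6)² = (-219164 - 513) + (76 + (9 + 4)*6)² = -219677 + (76 + 13*6)² = -219677 + (76 + 78)² = -219677 + 154² = -219677 + 23716 = -195961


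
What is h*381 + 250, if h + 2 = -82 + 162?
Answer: 29968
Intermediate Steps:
h = 78 (h = -2 + (-82 + 162) = -2 + 80 = 78)
h*381 + 250 = 78*381 + 250 = 29718 + 250 = 29968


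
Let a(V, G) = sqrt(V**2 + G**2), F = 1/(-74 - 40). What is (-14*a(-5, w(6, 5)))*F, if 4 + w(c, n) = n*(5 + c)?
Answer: 7*sqrt(2626)/57 ≈ 6.2932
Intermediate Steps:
w(c, n) = -4 + n*(5 + c)
F = -1/114 (F = 1/(-114) = -1/114 ≈ -0.0087719)
a(V, G) = sqrt(G**2 + V**2)
(-14*a(-5, w(6, 5)))*F = -14*sqrt((-4 + 5*5 + 6*5)**2 + (-5)**2)*(-1/114) = -14*sqrt((-4 + 25 + 30)**2 + 25)*(-1/114) = -14*sqrt(51**2 + 25)*(-1/114) = -14*sqrt(2601 + 25)*(-1/114) = -14*sqrt(2626)*(-1/114) = 7*sqrt(2626)/57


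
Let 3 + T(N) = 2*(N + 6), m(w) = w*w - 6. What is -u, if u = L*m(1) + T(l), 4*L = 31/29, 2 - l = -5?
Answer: -2513/116 ≈ -21.664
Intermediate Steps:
l = 7 (l = 2 - 1*(-5) = 2 + 5 = 7)
m(w) = -6 + w² (m(w) = w² - 6 = -6 + w²)
L = 31/116 (L = (31/29)/4 = (31*(1/29))/4 = (¼)*(31/29) = 31/116 ≈ 0.26724)
T(N) = 9 + 2*N (T(N) = -3 + 2*(N + 6) = -3 + 2*(6 + N) = -3 + (12 + 2*N) = 9 + 2*N)
u = 2513/116 (u = 31*(-6 + 1²)/116 + (9 + 2*7) = 31*(-6 + 1)/116 + (9 + 14) = (31/116)*(-5) + 23 = -155/116 + 23 = 2513/116 ≈ 21.664)
-u = -1*2513/116 = -2513/116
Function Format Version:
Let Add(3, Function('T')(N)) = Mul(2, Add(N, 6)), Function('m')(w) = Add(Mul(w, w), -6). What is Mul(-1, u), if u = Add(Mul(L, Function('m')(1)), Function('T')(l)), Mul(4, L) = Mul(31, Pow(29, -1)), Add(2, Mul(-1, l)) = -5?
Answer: Rational(-2513, 116) ≈ -21.664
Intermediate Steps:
l = 7 (l = Add(2, Mul(-1, -5)) = Add(2, 5) = 7)
Function('m')(w) = Add(-6, Pow(w, 2)) (Function('m')(w) = Add(Pow(w, 2), -6) = Add(-6, Pow(w, 2)))
L = Rational(31, 116) (L = Mul(Rational(1, 4), Mul(31, Pow(29, -1))) = Mul(Rational(1, 4), Mul(31, Rational(1, 29))) = Mul(Rational(1, 4), Rational(31, 29)) = Rational(31, 116) ≈ 0.26724)
Function('T')(N) = Add(9, Mul(2, N)) (Function('T')(N) = Add(-3, Mul(2, Add(N, 6))) = Add(-3, Mul(2, Add(6, N))) = Add(-3, Add(12, Mul(2, N))) = Add(9, Mul(2, N)))
u = Rational(2513, 116) (u = Add(Mul(Rational(31, 116), Add(-6, Pow(1, 2))), Add(9, Mul(2, 7))) = Add(Mul(Rational(31, 116), Add(-6, 1)), Add(9, 14)) = Add(Mul(Rational(31, 116), -5), 23) = Add(Rational(-155, 116), 23) = Rational(2513, 116) ≈ 21.664)
Mul(-1, u) = Mul(-1, Rational(2513, 116)) = Rational(-2513, 116)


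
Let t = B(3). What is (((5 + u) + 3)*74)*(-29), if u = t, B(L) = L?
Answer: -23606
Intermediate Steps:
t = 3
u = 3
(((5 + u) + 3)*74)*(-29) = (((5 + 3) + 3)*74)*(-29) = ((8 + 3)*74)*(-29) = (11*74)*(-29) = 814*(-29) = -23606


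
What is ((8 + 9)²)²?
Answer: 83521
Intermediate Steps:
((8 + 9)²)² = (17²)² = 289² = 83521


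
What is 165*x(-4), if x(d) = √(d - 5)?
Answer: 495*I ≈ 495.0*I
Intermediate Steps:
x(d) = √(-5 + d)
165*x(-4) = 165*√(-5 - 4) = 165*√(-9) = 165*(3*I) = 495*I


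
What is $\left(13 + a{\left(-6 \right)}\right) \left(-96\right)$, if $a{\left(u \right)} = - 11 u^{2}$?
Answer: $36768$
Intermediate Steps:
$\left(13 + a{\left(-6 \right)}\right) \left(-96\right) = \left(13 - 11 \left(-6\right)^{2}\right) \left(-96\right) = \left(13 - 396\right) \left(-96\right) = \left(-383\right) \left(-96\right) = 36768$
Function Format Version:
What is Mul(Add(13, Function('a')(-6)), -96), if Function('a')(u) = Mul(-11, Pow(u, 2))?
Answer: 36768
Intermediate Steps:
Mul(Add(13, Function('a')(-6)), -96) = Mul(Add(13, Mul(-11, Pow(-6, 2))), -96) = Mul(Add(13, Mul(-11, 36)), -96) = Mul(Add(13, -396), -96) = Mul(-383, -96) = 36768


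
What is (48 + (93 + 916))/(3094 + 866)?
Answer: 1057/3960 ≈ 0.26692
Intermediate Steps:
(48 + (93 + 916))/(3094 + 866) = (48 + 1009)/3960 = 1057*(1/3960) = 1057/3960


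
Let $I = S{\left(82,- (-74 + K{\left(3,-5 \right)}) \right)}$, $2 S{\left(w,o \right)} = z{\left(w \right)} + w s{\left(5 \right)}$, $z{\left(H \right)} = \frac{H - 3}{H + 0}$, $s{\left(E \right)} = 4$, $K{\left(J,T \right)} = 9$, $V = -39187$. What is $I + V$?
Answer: $- \frac{6399693}{164} \approx -39023.0$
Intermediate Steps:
$z{\left(H \right)} = \frac{-3 + H}{H}$
$S{\left(w,o \right)} = 2 w + \frac{-3 + w}{2 w}$ ($S{\left(w,o \right)} = \frac{\frac{-3 + w}{w} + w 4}{2} = \frac{\frac{-3 + w}{w} + 4 w}{2} = \frac{4 w + \frac{-3 + w}{w}}{2} = 2 w + \frac{-3 + w}{2 w}$)
$I = \frac{26975}{164}$ ($I = \frac{-3 + 82 + 4 \cdot 82^{2}}{2 \cdot 82} = \frac{1}{2} \cdot \frac{1}{82} \left(-3 + 82 + 4 \cdot 6724\right) = \frac{1}{2} \cdot \frac{1}{82} \left(-3 + 82 + 26896\right) = \frac{1}{2} \cdot \frac{1}{82} \cdot 26975 = \frac{26975}{164} \approx 164.48$)
$I + V = \frac{26975}{164} - 39187 = - \frac{6399693}{164}$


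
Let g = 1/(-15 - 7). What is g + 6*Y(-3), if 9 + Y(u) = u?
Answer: -1585/22 ≈ -72.045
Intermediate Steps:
Y(u) = -9 + u
g = -1/22 (g = 1/(-22) = -1/22 ≈ -0.045455)
g + 6*Y(-3) = -1/22 + 6*(-9 - 3) = -1/22 + 6*(-12) = -1/22 - 72 = -1585/22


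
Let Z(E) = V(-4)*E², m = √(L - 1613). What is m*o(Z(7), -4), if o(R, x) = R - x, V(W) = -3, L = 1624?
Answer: -143*√11 ≈ -474.28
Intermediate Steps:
m = √11 (m = √(1624 - 1613) = √11 ≈ 3.3166)
Z(E) = -3*E²
m*o(Z(7), -4) = √11*(-3*7² - 1*(-4)) = √11*(-3*49 + 4) = √11*(-147 + 4) = √11*(-143) = -143*√11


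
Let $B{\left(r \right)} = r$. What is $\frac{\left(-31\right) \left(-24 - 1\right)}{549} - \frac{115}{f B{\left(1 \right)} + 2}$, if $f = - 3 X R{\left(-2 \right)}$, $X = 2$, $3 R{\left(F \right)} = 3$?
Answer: $\frac{66235}{2196} \approx 30.162$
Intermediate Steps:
$R{\left(F \right)} = 1$ ($R{\left(F \right)} = \frac{1}{3} \cdot 3 = 1$)
$f = -6$ ($f = \left(-3\right) 2 \cdot 1 = \left(-6\right) 1 = -6$)
$\frac{\left(-31\right) \left(-24 - 1\right)}{549} - \frac{115}{f B{\left(1 \right)} + 2} = \frac{\left(-31\right) \left(-24 - 1\right)}{549} - \frac{115}{\left(-6\right) 1 + 2} = \left(-31\right) \left(-25\right) \frac{1}{549} - \frac{115}{-6 + 2} = 775 \cdot \frac{1}{549} - \frac{115}{-4} = \frac{775}{549} - - \frac{115}{4} = \frac{775}{549} + \frac{115}{4} = \frac{66235}{2196}$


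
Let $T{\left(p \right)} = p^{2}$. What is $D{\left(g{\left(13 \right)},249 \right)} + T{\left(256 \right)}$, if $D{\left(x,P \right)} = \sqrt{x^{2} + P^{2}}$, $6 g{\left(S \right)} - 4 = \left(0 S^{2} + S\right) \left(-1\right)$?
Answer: $65536 + \frac{3 \sqrt{27557}}{2} \approx 65785.0$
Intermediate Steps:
$g{\left(S \right)} = \frac{2}{3} - \frac{S}{6}$ ($g{\left(S \right)} = \frac{2}{3} + \frac{\left(0 S^{2} + S\right) \left(-1\right)}{6} = \frac{2}{3} + \frac{\left(0 + S\right) \left(-1\right)}{6} = \frac{2}{3} + \frac{S \left(-1\right)}{6} = \frac{2}{3} + \frac{\left(-1\right) S}{6} = \frac{2}{3} - \frac{S}{6}$)
$D{\left(x,P \right)} = \sqrt{P^{2} + x^{2}}$
$D{\left(g{\left(13 \right)},249 \right)} + T{\left(256 \right)} = \sqrt{249^{2} + \left(\frac{2}{3} - \frac{13}{6}\right)^{2}} + 256^{2} = \sqrt{62001 + \left(\frac{2}{3} - \frac{13}{6}\right)^{2}} + 65536 = \sqrt{62001 + \left(- \frac{3}{2}\right)^{2}} + 65536 = \sqrt{62001 + \frac{9}{4}} + 65536 = \sqrt{\frac{248013}{4}} + 65536 = \frac{3 \sqrt{27557}}{2} + 65536 = 65536 + \frac{3 \sqrt{27557}}{2}$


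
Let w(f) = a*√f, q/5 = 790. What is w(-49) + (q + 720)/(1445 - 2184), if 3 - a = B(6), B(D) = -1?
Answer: -4670/739 + 28*I ≈ -6.3194 + 28.0*I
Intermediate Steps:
q = 3950 (q = 5*790 = 3950)
a = 4 (a = 3 - 1*(-1) = 3 + 1 = 4)
w(f) = 4*√f
w(-49) + (q + 720)/(1445 - 2184) = 4*√(-49) + (3950 + 720)/(1445 - 2184) = 4*(7*I) + 4670/(-739) = 28*I + 4670*(-1/739) = 28*I - 4670/739 = -4670/739 + 28*I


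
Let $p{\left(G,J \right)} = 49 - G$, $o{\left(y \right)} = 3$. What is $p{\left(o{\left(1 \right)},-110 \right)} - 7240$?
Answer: $-7194$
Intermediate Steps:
$p{\left(o{\left(1 \right)},-110 \right)} - 7240 = \left(49 - 3\right) - 7240 = 46 - 7240 = -7194$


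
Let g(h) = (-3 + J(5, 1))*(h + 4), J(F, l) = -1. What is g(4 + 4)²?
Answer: 2304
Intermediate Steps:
g(h) = -16 - 4*h (g(h) = (-3 - 1)*(h + 4) = -4*(4 + h) = -16 - 4*h)
g(4 + 4)² = (-16 - 4*(4 + 4))² = (-16 - 4*8)² = (-16 - 32)² = (-48)² = 2304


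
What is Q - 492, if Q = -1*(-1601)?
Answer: 1109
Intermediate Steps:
Q = 1601
Q - 492 = 1601 - 492 = 1109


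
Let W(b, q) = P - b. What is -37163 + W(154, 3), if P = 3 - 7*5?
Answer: -37349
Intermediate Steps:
P = -32 (P = 3 - 35 = -32)
W(b, q) = -32 - b
-37163 + W(154, 3) = -37163 + (-32 - 1*154) = -37163 + (-32 - 154) = -37163 - 186 = -37349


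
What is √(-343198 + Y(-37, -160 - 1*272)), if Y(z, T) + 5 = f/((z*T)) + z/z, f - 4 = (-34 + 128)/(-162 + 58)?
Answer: 5*I*√16465121761413/34632 ≈ 585.83*I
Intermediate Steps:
f = 161/52 (f = 4 + (-34 + 128)/(-162 + 58) = 4 + 94/(-104) = 4 + 94*(-1/104) = 4 - 47/52 = 161/52 ≈ 3.0962)
Y(z, T) = -4 + 161/(52*T*z) (Y(z, T) = -5 + (161/(52*((z*T))) + z/z) = -5 + (161/(52*((T*z))) + 1) = -5 + (161*(1/(T*z))/52 + 1) = -5 + (161/(52*T*z) + 1) = -5 + (1 + 161/(52*T*z)) = -4 + 161/(52*T*z))
√(-343198 + Y(-37, -160 - 1*272)) = √(-343198 + (-4 + (161/52)/(-160 - 1*272*(-37)))) = √(-343198 + (-4 + (161/52)*(-1/37)/(-160 - 272))) = √(-343198 + (-4 + (161/52)*(-1/37)/(-432))) = √(-343198 + (-4 + (161/52)*(-1/432)*(-1/37))) = √(-343198 + (-4 + 161/831168)) = √(-343198 - 3324511/831168) = √(-285258519775/831168) = 5*I*√16465121761413/34632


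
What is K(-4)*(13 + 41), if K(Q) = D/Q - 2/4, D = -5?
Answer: 81/2 ≈ 40.500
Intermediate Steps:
K(Q) = -½ - 5/Q (K(Q) = -5/Q - 2/4 = -5/Q - 2*¼ = -5/Q - ½ = -½ - 5/Q)
K(-4)*(13 + 41) = ((½)*(-10 - 1*(-4))/(-4))*(13 + 41) = ((½)*(-¼)*(-10 + 4))*54 = ((½)*(-¼)*(-6))*54 = (¾)*54 = 81/2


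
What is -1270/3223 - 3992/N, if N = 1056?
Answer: -14677/3516 ≈ -4.1743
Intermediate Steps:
-1270/3223 - 3992/N = -1270/3223 - 3992/1056 = -1270*1/3223 - 3992*1/1056 = -1270/3223 - 499/132 = -14677/3516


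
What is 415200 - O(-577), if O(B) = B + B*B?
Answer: 82848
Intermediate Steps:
O(B) = B + B**2
415200 - O(-577) = 415200 - (-577)*(1 - 577) = 415200 - (-577)*(-576) = 415200 - 1*332352 = 415200 - 332352 = 82848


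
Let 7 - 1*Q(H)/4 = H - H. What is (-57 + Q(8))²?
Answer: 841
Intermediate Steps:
Q(H) = 28 (Q(H) = 28 - 4*(H - H) = 28 - 4*0 = 28 + 0 = 28)
(-57 + Q(8))² = (-57 + 28)² = (-29)² = 841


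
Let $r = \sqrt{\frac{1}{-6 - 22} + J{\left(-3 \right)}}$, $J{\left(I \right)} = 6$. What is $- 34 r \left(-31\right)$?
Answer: $\frac{527 \sqrt{1169}}{7} \approx 2574.1$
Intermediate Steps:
$r = \frac{\sqrt{1169}}{14}$ ($r = \sqrt{\frac{1}{-6 - 22} + 6} = \sqrt{\frac{1}{-28} + 6} = \sqrt{- \frac{1}{28} + 6} = \sqrt{\frac{167}{28}} = \frac{\sqrt{1169}}{14} \approx 2.4422$)
$- 34 r \left(-31\right) = - 34 \frac{\sqrt{1169}}{14} \left(-31\right) = - \frac{17 \sqrt{1169}}{7} \left(-31\right) = \frac{527 \sqrt{1169}}{7}$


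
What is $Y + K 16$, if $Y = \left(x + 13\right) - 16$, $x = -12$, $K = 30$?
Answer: $465$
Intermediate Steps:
$Y = -15$ ($Y = \left(-12 + 13\right) - 16 = 1 - 16 = -15$)
$Y + K 16 = -15 + 30 \cdot 16 = -15 + 480 = 465$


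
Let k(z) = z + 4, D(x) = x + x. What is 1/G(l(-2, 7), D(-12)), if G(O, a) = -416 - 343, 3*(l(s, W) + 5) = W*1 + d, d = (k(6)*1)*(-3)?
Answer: -1/759 ≈ -0.0013175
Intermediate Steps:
D(x) = 2*x
k(z) = 4 + z
d = -30 (d = ((4 + 6)*1)*(-3) = (10*1)*(-3) = 10*(-3) = -30)
l(s, W) = -15 + W/3 (l(s, W) = -5 + (W*1 - 30)/3 = -5 + (W - 30)/3 = -5 + (-30 + W)/3 = -5 + (-10 + W/3) = -15 + W/3)
G(O, a) = -759
1/G(l(-2, 7), D(-12)) = 1/(-759) = -1/759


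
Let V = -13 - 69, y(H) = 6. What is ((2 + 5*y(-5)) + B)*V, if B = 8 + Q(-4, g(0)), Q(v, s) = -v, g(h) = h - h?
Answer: -3608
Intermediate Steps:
g(h) = 0
V = -82
B = 12 (B = 8 - 1*(-4) = 8 + 4 = 12)
((2 + 5*y(-5)) + B)*V = ((2 + 5*6) + 12)*(-82) = ((2 + 30) + 12)*(-82) = (32 + 12)*(-82) = 44*(-82) = -3608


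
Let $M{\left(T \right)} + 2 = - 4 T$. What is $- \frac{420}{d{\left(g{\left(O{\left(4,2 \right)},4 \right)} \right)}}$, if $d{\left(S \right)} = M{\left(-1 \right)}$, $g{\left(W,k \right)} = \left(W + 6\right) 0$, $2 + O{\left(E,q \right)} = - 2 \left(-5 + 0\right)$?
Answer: $-210$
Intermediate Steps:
$M{\left(T \right)} = -2 - 4 T$
$O{\left(E,q \right)} = 8$ ($O{\left(E,q \right)} = -2 - 2 \left(-5 + 0\right) = -2 - -10 = -2 + 10 = 8$)
$g{\left(W,k \right)} = 0$ ($g{\left(W,k \right)} = \left(6 + W\right) 0 = 0$)
$d{\left(S \right)} = 2$ ($d{\left(S \right)} = -2 - -4 = -2 + 4 = 2$)
$- \frac{420}{d{\left(g{\left(O{\left(4,2 \right)},4 \right)} \right)}} = - \frac{420}{2} = \left(-420\right) \frac{1}{2} = -210$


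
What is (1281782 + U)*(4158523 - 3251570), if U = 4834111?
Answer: 5546827504029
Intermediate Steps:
(1281782 + U)*(4158523 - 3251570) = (1281782 + 4834111)*(4158523 - 3251570) = 6115893*906953 = 5546827504029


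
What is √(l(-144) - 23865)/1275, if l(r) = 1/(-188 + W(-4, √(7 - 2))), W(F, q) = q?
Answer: √(-4486621 + 23865*√5)/(1275*√(188 - √5)) ≈ 0.12116*I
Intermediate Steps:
l(r) = 1/(-188 + √5) (l(r) = 1/(-188 + √(7 - 2)) = 1/(-188 + √5))
√(l(-144) - 23865)/1275 = √((-188/35339 - √5/35339) - 23865)/1275 = √(-843365423/35339 - √5/35339)*(1/1275) = √(-843365423/35339 - √5/35339)/1275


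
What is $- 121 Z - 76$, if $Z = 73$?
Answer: $-8909$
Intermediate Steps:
$- 121 Z - 76 = \left(-121\right) 73 - 76 = -8833 - 76 = -8909$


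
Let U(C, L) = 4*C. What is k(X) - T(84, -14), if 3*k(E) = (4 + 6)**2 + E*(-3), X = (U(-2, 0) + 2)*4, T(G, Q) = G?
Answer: -80/3 ≈ -26.667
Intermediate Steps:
X = -24 (X = (4*(-2) + 2)*4 = (-8 + 2)*4 = -6*4 = -24)
k(E) = 100/3 - E (k(E) = ((4 + 6)**2 + E*(-3))/3 = (10**2 - 3*E)/3 = (100 - 3*E)/3 = 100/3 - E)
k(X) - T(84, -14) = (100/3 - 1*(-24)) - 1*84 = (100/3 + 24) - 84 = 172/3 - 84 = -80/3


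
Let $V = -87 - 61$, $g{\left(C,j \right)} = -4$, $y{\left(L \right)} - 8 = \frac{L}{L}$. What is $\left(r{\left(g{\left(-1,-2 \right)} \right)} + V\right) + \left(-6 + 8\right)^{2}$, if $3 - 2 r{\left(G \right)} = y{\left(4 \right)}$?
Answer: $-147$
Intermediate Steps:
$y{\left(L \right)} = 9$ ($y{\left(L \right)} = 8 + \frac{L}{L} = 8 + 1 = 9$)
$r{\left(G \right)} = -3$ ($r{\left(G \right)} = \frac{3}{2} - \frac{9}{2} = -3$)
$V = -148$
$\left(r{\left(g{\left(-1,-2 \right)} \right)} + V\right) + \left(-6 + 8\right)^{2} = \left(-3 - 148\right) + \left(-6 + 8\right)^{2} = -151 + 2^{2} = -151 + 4 = -147$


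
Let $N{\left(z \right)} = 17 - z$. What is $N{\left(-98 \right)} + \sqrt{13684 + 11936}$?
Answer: $115 + 2 \sqrt{6405} \approx 275.06$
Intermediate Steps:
$N{\left(-98 \right)} + \sqrt{13684 + 11936} = \left(17 - -98\right) + \sqrt{13684 + 11936} = \left(17 + 98\right) + \sqrt{25620} = 115 + 2 \sqrt{6405}$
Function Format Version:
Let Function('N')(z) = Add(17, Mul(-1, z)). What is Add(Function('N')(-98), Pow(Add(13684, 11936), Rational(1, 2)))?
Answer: Add(115, Mul(2, Pow(6405, Rational(1, 2)))) ≈ 275.06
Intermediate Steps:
Add(Function('N')(-98), Pow(Add(13684, 11936), Rational(1, 2))) = Add(Add(17, Mul(-1, -98)), Pow(Add(13684, 11936), Rational(1, 2))) = Add(Add(17, 98), Pow(25620, Rational(1, 2))) = Add(115, Mul(2, Pow(6405, Rational(1, 2))))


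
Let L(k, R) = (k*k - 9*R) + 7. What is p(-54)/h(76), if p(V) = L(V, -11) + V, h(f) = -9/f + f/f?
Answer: 225568/67 ≈ 3366.7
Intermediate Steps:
L(k, R) = 7 + k² - 9*R (L(k, R) = (k² - 9*R) + 7 = 7 + k² - 9*R)
h(f) = 1 - 9/f (h(f) = -9/f + 1 = 1 - 9/f)
p(V) = 106 + V + V² (p(V) = (7 + V² - 9*(-11)) + V = (7 + V² + 99) + V = (106 + V²) + V = 106 + V + V²)
p(-54)/h(76) = (106 - 54 + (-54)²)/(((-9 + 76)/76)) = (106 - 54 + 2916)/(((1/76)*67)) = 2968/(67/76) = 2968*(76/67) = 225568/67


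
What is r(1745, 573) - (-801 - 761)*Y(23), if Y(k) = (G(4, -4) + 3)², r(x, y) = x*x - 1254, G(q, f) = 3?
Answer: 3100003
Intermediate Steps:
r(x, y) = -1254 + x² (r(x, y) = x² - 1254 = -1254 + x²)
Y(k) = 36 (Y(k) = (3 + 3)² = 6² = 36)
r(1745, 573) - (-801 - 761)*Y(23) = (-1254 + 1745²) - (-801 - 761)*36 = (-1254 + 3045025) - (-1562)*36 = 3043771 - 1*(-56232) = 3043771 + 56232 = 3100003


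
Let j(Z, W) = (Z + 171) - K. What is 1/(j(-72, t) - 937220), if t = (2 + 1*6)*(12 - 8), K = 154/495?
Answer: -45/42170459 ≈ -1.0671e-6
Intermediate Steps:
K = 14/45 (K = 154*(1/495) = 14/45 ≈ 0.31111)
t = 32 (t = (2 + 6)*4 = 8*4 = 32)
j(Z, W) = 7681/45 + Z (j(Z, W) = (Z + 171) - 1*14/45 = (171 + Z) - 14/45 = 7681/45 + Z)
1/(j(-72, t) - 937220) = 1/((7681/45 - 72) - 937220) = 1/(4441/45 - 937220) = 1/(-42170459/45) = -45/42170459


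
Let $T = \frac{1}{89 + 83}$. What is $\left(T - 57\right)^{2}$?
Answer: $\frac{96098809}{29584} \approx 3248.3$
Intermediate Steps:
$T = \frac{1}{172} \approx 0.005814$
$\left(T - 57\right)^{2} = \left(\frac{1}{172} - 57\right)^{2} = \left(- \frac{9803}{172}\right)^{2} = \frac{96098809}{29584}$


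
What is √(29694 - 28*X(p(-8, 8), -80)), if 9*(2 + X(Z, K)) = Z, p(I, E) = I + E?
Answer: 5*√1190 ≈ 172.48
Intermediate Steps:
p(I, E) = E + I
X(Z, K) = -2 + Z/9
√(29694 - 28*X(p(-8, 8), -80)) = √(29694 - 28*(-2 + (8 - 8)/9)) = √(29694 - 28*(-2 + (⅑)*0)) = √(29694 - 28*(-2 + 0)) = √(29694 - 28*(-2)) = √(29694 + 56) = √29750 = 5*√1190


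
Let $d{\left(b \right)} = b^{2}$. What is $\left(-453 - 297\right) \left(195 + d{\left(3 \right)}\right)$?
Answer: $-153000$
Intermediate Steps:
$\left(-453 - 297\right) \left(195 + d{\left(3 \right)}\right) = \left(-453 - 297\right) \left(195 + 3^{2}\right) = - 750 \left(195 + 9\right) = \left(-750\right) 204 = -153000$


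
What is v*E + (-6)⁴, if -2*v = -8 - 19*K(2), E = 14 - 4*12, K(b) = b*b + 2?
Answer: -778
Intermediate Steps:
K(b) = 2 + b² (K(b) = b² + 2 = 2 + b²)
E = -34 (E = 14 - 48 = -34)
v = 61 (v = -(-8 - 19*(2 + 2²))/2 = -(-8 - 19*(2 + 4))/2 = -(-8 - 19*6)/2 = -(-8 - 114)/2 = -½*(-122) = 61)
v*E + (-6)⁴ = 61*(-34) + (-6)⁴ = -2074 + 1296 = -778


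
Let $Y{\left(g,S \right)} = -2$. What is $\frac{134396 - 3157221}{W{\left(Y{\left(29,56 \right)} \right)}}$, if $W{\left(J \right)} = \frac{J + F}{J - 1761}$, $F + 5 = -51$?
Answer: $- \frac{5329240475}{58} \approx -9.1884 \cdot 10^{7}$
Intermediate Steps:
$F = -56$ ($F = -5 - 51 = -56$)
$W{\left(J \right)} = \frac{-56 + J}{-1761 + J}$ ($W{\left(J \right)} = \frac{J - 56}{J - 1761} = \frac{-56 + J}{-1761 + J}$)
$\frac{134396 - 3157221}{W{\left(Y{\left(29,56 \right)} \right)}} = \frac{134396 - 3157221}{\frac{1}{-1761 - 2} \left(-56 - 2\right)} = - \frac{3022825}{\frac{1}{-1763} \left(-58\right)} = - \frac{3022825}{\left(- \frac{1}{1763}\right) \left(-58\right)} = - \frac{3022825}{\frac{58}{1763}} = \left(-3022825\right) \frac{1763}{58} = - \frac{5329240475}{58}$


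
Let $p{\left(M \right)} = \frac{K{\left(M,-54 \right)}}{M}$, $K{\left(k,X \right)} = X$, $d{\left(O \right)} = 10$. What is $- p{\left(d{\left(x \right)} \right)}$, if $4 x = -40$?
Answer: $\frac{27}{5} \approx 5.4$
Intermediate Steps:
$x = -10$ ($x = \frac{1}{4} \left(-40\right) = -10$)
$p{\left(M \right)} = - \frac{54}{M}$
$- p{\left(d{\left(x \right)} \right)} = - \frac{-54}{10} = \left(-1\right) \left(- \frac{27}{5}\right) = \frac{27}{5}$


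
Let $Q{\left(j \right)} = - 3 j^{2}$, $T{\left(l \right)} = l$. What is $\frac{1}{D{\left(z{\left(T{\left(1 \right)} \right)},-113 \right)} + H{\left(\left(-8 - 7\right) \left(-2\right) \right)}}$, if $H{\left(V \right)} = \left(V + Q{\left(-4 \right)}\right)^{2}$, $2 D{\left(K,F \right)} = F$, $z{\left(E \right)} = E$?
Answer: $\frac{2}{535} \approx 0.0037383$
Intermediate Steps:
$D{\left(K,F \right)} = \frac{F}{2}$
$H{\left(V \right)} = \left(-48 + V\right)^{2}$ ($H{\left(V \right)} = \left(V - 3 \left(-4\right)^{2}\right)^{2} = \left(V - 48\right)^{2} = \left(-48 + V\right)^{2}$)
$\frac{1}{D{\left(z{\left(T{\left(1 \right)} \right)},-113 \right)} + H{\left(\left(-8 - 7\right) \left(-2\right) \right)}} = \frac{1}{\frac{1}{2} \left(-113\right) + \left(-48 + \left(-8 - 7\right) \left(-2\right)\right)^{2}} = \frac{1}{- \frac{113}{2} + \left(-48 - -30\right)^{2}} = \frac{1}{- \frac{113}{2} + \left(-48 + 30\right)^{2}} = \frac{1}{- \frac{113}{2} + \left(-18\right)^{2}} = \frac{1}{- \frac{113}{2} + 324} = \frac{1}{\frac{535}{2}} = \frac{2}{535}$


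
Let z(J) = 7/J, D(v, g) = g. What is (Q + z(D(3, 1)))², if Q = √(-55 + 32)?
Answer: (7 + I*√23)² ≈ 26.0 + 67.142*I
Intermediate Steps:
Q = I*√23 (Q = √(-23) = I*√23 ≈ 4.7958*I)
(Q + z(D(3, 1)))² = (I*√23 + 7/1)² = (I*√23 + 7*1)² = (I*√23 + 7)² = (7 + I*√23)²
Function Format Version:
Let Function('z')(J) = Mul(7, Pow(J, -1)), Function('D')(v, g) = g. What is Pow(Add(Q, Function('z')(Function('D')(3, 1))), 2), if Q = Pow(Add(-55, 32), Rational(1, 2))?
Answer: Pow(Add(7, Mul(I, Pow(23, Rational(1, 2)))), 2) ≈ Add(26.000, Mul(67.142, I))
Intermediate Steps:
Q = Mul(I, Pow(23, Rational(1, 2))) (Q = Pow(-23, Rational(1, 2)) = Mul(I, Pow(23, Rational(1, 2))) ≈ Mul(4.7958, I))
Pow(Add(Q, Function('z')(Function('D')(3, 1))), 2) = Pow(Add(Mul(I, Pow(23, Rational(1, 2))), Mul(7, Pow(1, -1))), 2) = Pow(Add(Mul(I, Pow(23, Rational(1, 2))), Mul(7, 1)), 2) = Pow(Add(Mul(I, Pow(23, Rational(1, 2))), 7), 2) = Pow(Add(7, Mul(I, Pow(23, Rational(1, 2)))), 2)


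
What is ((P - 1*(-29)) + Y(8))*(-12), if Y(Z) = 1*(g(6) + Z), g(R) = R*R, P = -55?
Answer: -216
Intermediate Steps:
g(R) = R²
Y(Z) = 36 + Z (Y(Z) = 1*(6² + Z) = 1*(36 + Z) = 36 + Z)
((P - 1*(-29)) + Y(8))*(-12) = ((-55 - 1*(-29)) + (36 + 8))*(-12) = ((-55 + 29) + 44)*(-12) = (-26 + 44)*(-12) = 18*(-12) = -216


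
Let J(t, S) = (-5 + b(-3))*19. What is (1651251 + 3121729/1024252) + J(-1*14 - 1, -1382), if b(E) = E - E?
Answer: 1691202957041/1024252 ≈ 1.6512e+6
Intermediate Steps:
b(E) = 0
J(t, S) = -95 (J(t, S) = (-5 + 0)*19 = -5*19 = -95)
(1651251 + 3121729/1024252) + J(-1*14 - 1, -1382) = (1651251 + 3121729/1024252) - 95 = 1691300260981/1024252 - 95 = 1691202957041/1024252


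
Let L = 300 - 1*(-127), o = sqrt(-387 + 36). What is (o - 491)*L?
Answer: -209657 + 1281*I*sqrt(39) ≈ -2.0966e+5 + 7999.8*I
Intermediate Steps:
o = 3*I*sqrt(39) (o = sqrt(-351) = 3*I*sqrt(39) ≈ 18.735*I)
L = 427 (L = 300 + 127 = 427)
(o - 491)*L = (3*I*sqrt(39) - 491)*427 = (-491 + 3*I*sqrt(39))*427 = -209657 + 1281*I*sqrt(39)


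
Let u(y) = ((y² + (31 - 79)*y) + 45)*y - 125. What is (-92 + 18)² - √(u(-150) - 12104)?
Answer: 5476 - I*√4473979 ≈ 5476.0 - 2115.2*I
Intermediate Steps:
u(y) = -125 + y*(45 + y² - 48*y) (u(y) = ((y² - 48*y) + 45)*y - 125 = (45 + y² - 48*y)*y - 125 = y*(45 + y² - 48*y) - 125 = -125 + y*(45 + y² - 48*y))
(-92 + 18)² - √(u(-150) - 12104) = (-92 + 18)² - √((-125 + (-150)³ - 48*(-150)² + 45*(-150)) - 12104) = (-74)² - √((-125 - 3375000 - 48*22500 - 6750) - 12104) = 5476 - √((-125 - 3375000 - 1080000 - 6750) - 12104) = 5476 - √(-4461875 - 12104) = 5476 - √(-4473979) = 5476 - I*√4473979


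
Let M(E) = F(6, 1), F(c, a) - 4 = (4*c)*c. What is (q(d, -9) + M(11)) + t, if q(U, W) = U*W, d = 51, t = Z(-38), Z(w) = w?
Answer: -349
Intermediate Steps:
F(c, a) = 4 + 4*c**2 (F(c, a) = 4 + (4*c)*c = 4 + 4*c**2)
M(E) = 148 (M(E) = 4 + 4*6**2 = 4 + 4*36 = 4 + 144 = 148)
t = -38
(q(d, -9) + M(11)) + t = (51*(-9) + 148) - 38 = (-459 + 148) - 38 = -311 - 38 = -349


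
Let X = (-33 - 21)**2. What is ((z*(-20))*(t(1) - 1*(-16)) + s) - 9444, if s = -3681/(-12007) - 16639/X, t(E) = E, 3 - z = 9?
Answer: -259420949125/35012412 ≈ -7409.4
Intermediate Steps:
z = -6 (z = 3 - 1*9 = 3 - 9 = -6)
X = 2916 (X = (-54)**2 = 2916)
s = -189050677/35012412 (s = -3681/(-12007) - 16639/2916 = -3681*(-1/12007) - 16639*1/2916 = 3681/12007 - 16639/2916 = -189050677/35012412 ≈ -5.3995)
((z*(-20))*(t(1) - 1*(-16)) + s) - 9444 = ((-6*(-20))*(1 - 1*(-16)) - 189050677/35012412) - 9444 = (120*(1 + 16) - 189050677/35012412) - 9444 = (120*17 - 189050677/35012412) - 9444 = (2040 - 189050677/35012412) - 9444 = 71236269803/35012412 - 9444 = -259420949125/35012412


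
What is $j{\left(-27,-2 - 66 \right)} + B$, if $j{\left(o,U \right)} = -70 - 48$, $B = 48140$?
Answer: $48022$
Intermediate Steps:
$j{\left(o,U \right)} = -118$
$j{\left(-27,-2 - 66 \right)} + B = -118 + 48140 = 48022$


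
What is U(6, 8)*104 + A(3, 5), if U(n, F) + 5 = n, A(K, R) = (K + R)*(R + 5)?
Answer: 184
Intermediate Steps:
A(K, R) = (5 + R)*(K + R) (A(K, R) = (K + R)*(5 + R) = (5 + R)*(K + R))
U(n, F) = -5 + n
U(6, 8)*104 + A(3, 5) = (-5 + 6)*104 + (5**2 + 5*3 + 5*5 + 3*5) = 1*104 + (25 + 15 + 25 + 15) = 104 + 80 = 184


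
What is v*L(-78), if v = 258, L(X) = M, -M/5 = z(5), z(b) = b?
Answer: -6450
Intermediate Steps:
M = -25 (M = -5*5 = -25)
L(X) = -25
v*L(-78) = 258*(-25) = -6450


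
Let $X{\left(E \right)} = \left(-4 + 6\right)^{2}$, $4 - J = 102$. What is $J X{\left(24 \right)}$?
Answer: $-392$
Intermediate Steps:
$J = -98$ ($J = 4 - 102 = -98$)
$X{\left(E \right)} = 4$ ($X{\left(E \right)} = 2^{2} = 4$)
$J X{\left(24 \right)} = \left(-98\right) 4 = -392$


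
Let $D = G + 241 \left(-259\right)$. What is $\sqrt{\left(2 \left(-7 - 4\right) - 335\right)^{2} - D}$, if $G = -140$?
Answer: $6 \sqrt{5278} \approx 435.9$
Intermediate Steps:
$D = -62559$ ($D = -140 + 241 \left(-259\right) = -140 - 62419 = -62559$)
$\sqrt{\left(2 \left(-7 - 4\right) - 335\right)^{2} - D} = \sqrt{\left(2 \left(-7 - 4\right) - 335\right)^{2} - -62559} = \sqrt{\left(2 \left(-11\right) - 335\right)^{2} + 62559} = \sqrt{\left(-22 - 335\right)^{2} + 62559} = \sqrt{\left(-357\right)^{2} + 62559} = \sqrt{127449 + 62559} = \sqrt{190008} = 6 \sqrt{5278}$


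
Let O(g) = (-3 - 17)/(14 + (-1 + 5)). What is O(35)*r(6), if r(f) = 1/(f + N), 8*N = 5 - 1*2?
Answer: -80/459 ≈ -0.17429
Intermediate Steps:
N = 3/8 (N = (5 - 1*2)/8 = (5 - 2)/8 = (⅛)*3 = 3/8 ≈ 0.37500)
r(f) = 1/(3/8 + f) (r(f) = 1/(f + 3/8) = 1/(3/8 + f))
O(g) = -10/9 (O(g) = -20/(14 + 4) = -20/18 = -20*1/18 = -10/9)
O(35)*r(6) = -80/(9*(3 + 8*6)) = -80/(9*(3 + 48)) = -80/(9*51) = -10/9*8/51 = -80/459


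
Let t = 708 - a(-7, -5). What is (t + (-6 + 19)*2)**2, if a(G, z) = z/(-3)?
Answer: 4826809/9 ≈ 5.3631e+5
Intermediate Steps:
a(G, z) = -z/3 (a(G, z) = z*(-1/3) = -z/3)
t = 2119/3 (t = 708 - (-1)*(-5)/3 = 708 - 1*5/3 = 708 - 5/3 = 2119/3 ≈ 706.33)
(t + (-6 + 19)*2)**2 = (2119/3 + (-6 + 19)*2)**2 = (2119/3 + 13*2)**2 = (2119/3 + 26)**2 = (2197/3)**2 = 4826809/9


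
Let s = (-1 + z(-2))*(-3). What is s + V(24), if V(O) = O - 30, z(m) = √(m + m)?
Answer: -3 - 6*I ≈ -3.0 - 6.0*I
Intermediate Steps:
z(m) = √2*√m (z(m) = √(2*m) = √2*√m)
s = 3 - 6*I (s = (-1 + √2*√(-2))*(-3) = (-1 + √2*(I*√2))*(-3) = (-1 + 2*I)*(-3) = 3 - 6*I ≈ 3.0 - 6.0*I)
V(O) = -30 + O
s + V(24) = (3 - 6*I) + (-30 + 24) = (3 - 6*I) - 6 = -3 - 6*I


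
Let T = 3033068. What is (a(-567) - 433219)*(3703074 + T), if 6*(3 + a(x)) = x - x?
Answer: -2918244909524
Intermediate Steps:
a(x) = -3 (a(x) = -3 + (x - x)/6 = -3 + (⅙)*0 = -3 + 0 = -3)
(a(-567) - 433219)*(3703074 + T) = (-3 - 433219)*(3703074 + 3033068) = -433222*6736142 = -2918244909524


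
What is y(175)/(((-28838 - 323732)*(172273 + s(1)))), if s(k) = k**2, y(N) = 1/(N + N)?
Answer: -1/21258525463000 ≈ -4.7040e-14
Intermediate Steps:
y(N) = 1/(2*N)
y(175)/(((-28838 - 323732)*(172273 + s(1)))) = ((1/2)/175)/(((-28838 - 323732)*(172273 + 1**2))) = ((1/2)*(1/175))/((-352570*(172273 + 1))) = 1/(350*((-352570*172274))) = (1/350)/(-60738644180) = (1/350)*(-1/60738644180) = -1/21258525463000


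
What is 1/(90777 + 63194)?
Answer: 1/153971 ≈ 6.4947e-6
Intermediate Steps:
1/(90777 + 63194) = 1/153971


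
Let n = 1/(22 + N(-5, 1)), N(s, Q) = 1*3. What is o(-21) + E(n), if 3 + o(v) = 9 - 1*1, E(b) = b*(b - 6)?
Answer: 2976/625 ≈ 4.7616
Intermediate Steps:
N(s, Q) = 3
n = 1/25 (n = 1/(22 + 3) = 1/25 ≈ 0.040000)
E(b) = b*(-6 + b)
o(v) = 5 (o(v) = -3 + (9 - 1*1) = -3 + (9 - 1) = -3 + 8 = 5)
o(-21) + E(n) = 5 + (-6 + 1/25)/25 = 5 + (1/25)*(-149/25) = 5 - 149/625 = 2976/625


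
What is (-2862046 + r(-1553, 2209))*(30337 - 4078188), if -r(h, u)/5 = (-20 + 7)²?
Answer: 11588556197241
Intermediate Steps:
r(h, u) = -845 (r(h, u) = -5*(-20 + 7)² = -5*(-13)² = -5*169 = -845)
(-2862046 + r(-1553, 2209))*(30337 - 4078188) = (-2862046 - 845)*(30337 - 4078188) = -2862891*(-4047851) = 11588556197241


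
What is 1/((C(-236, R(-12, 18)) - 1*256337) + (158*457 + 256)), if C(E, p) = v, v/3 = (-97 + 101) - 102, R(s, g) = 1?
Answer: -1/184169 ≈ -5.4298e-6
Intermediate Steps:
v = -294 (v = 3*((-97 + 101) - 102) = 3*(4 - 102) = 3*(-98) = -294)
C(E, p) = -294
1/((C(-236, R(-12, 18)) - 1*256337) + (158*457 + 256)) = 1/((-294 - 1*256337) + (158*457 + 256)) = 1/((-294 - 256337) + (72206 + 256)) = 1/(-256631 + 72462) = 1/(-184169) = -1/184169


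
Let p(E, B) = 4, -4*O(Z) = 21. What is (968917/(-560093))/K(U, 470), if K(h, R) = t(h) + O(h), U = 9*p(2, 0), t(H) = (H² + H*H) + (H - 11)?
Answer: -3875668/5851291571 ≈ -0.00066236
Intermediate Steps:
O(Z) = -21/4 (O(Z) = -¼*21 = -21/4)
t(H) = -11 + H + 2*H² (t(H) = (H² + H²) + (-11 + H) = 2*H² + (-11 + H) = -11 + H + 2*H²)
U = 36 (U = 9*4 = 36)
K(h, R) = -65/4 + h + 2*h² (K(h, R) = (-11 + h + 2*h²) - 21/4 = -65/4 + h + 2*h²)
(968917/(-560093))/K(U, 470) = (968917/(-560093))/(-65/4 + 36 + 2*36²) = (968917*(-1/560093))/(-65/4 + 36 + 2*1296) = -968917/(560093*(-65/4 + 36 + 2592)) = -968917/(560093*10447/4) = -968917/560093*4/10447 = -3875668/5851291571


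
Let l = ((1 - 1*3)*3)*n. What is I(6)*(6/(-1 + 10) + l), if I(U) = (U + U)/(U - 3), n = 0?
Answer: 8/3 ≈ 2.6667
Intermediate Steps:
I(U) = 2*U/(-3 + U) (I(U) = (2*U)/(-3 + U) = 2*U/(-3 + U))
l = 0 (l = ((1 - 1*3)*3)*0 = ((1 - 3)*3)*0 = -2*3*0 = -6*0 = 0)
I(6)*(6/(-1 + 10) + l) = (2*6/(-3 + 6))*(6/(-1 + 10) + 0) = (2*6/3)*(6/9 + 0) = (2*6*(⅓))*((⅑)*6 + 0) = 4*(⅔ + 0) = 4*(⅔) = 8/3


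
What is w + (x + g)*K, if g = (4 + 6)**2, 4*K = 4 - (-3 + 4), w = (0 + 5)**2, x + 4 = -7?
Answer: 367/4 ≈ 91.750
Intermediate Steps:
x = -11 (x = -4 - 7 = -11)
w = 25 (w = 5**2 = 25)
K = 3/4 (K = (4 - (-3 + 4))/4 = (4 - 1*1)/4 = (4 - 1)/4 = (1/4)*3 = 3/4 ≈ 0.75000)
g = 100 (g = 10**2 = 100)
w + (x + g)*K = 25 + (-11 + 100)*(3/4) = 25 + 89*(3/4) = 25 + 267/4 = 367/4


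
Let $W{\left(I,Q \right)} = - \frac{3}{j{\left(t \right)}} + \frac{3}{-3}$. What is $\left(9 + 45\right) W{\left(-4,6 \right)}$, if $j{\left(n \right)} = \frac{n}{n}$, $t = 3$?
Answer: $-216$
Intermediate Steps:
$j{\left(n \right)} = 1$
$W{\left(I,Q \right)} = -4$ ($W{\left(I,Q \right)} = - \frac{3}{1} + \frac{3}{-3} = \left(-3\right) 1 + 3 \left(- \frac{1}{3}\right) = -3 - 1 = -4$)
$\left(9 + 45\right) W{\left(-4,6 \right)} = \left(9 + 45\right) \left(-4\right) = 54 \left(-4\right) = -216$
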